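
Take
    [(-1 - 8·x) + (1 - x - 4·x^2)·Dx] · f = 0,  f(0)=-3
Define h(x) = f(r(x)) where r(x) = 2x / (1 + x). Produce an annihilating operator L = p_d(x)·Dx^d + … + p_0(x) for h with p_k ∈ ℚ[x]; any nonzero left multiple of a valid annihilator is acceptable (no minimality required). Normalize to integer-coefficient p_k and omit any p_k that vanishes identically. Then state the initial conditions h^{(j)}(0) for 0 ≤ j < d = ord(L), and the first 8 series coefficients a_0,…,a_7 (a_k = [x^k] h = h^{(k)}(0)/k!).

f: a_k = -3, -3, -15, -27, -87, -195, -543, -1323, …
Change of var in L_f (x↦r) gives L₀.
L = (2 + 34·x) + (-1 - x + 17·x^2 + 17·x^3)·Dx  (order 1).
h: a_k = -3, -6, -54, -102, -918, -1734, -15606, -29478, …
ICs: h(0) = -3.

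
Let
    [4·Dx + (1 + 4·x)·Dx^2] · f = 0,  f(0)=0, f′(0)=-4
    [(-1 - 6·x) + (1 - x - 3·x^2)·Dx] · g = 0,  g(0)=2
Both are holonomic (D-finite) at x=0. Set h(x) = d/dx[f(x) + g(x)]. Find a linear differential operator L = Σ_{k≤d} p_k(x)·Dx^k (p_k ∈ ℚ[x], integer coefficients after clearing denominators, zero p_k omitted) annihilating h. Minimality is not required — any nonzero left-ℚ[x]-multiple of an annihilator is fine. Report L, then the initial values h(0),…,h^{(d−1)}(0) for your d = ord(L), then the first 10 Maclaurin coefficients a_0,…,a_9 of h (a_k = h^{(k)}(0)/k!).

f: a_k = 0, -4, 8, -64/3, 64, -1024/5, 2048/3, -16384/7, 8192, -262144/9, …
g: a_k = 2, 2, 8, 14, 38, 80, 194, 434, 1016, 2318, …
Weyl lclm of L_f,L_g ⇒ L₀ (ord ≤ 3).
h₀' ⇒ L via d/dx closure of L₀.
L = (-212 - 1072·x - 3144·x^2 - 2160·x^3 - 2592·x^4) + (-5 - 248·x - 1922·x^2 - 4308·x^3 - 4464·x^4 - 4320·x^5)·Dx + (6 + 53·x + 108·x^2 - 110·x^3 - 519·x^4 - 1044·x^5 - 864·x^6)·Dx^2  (order 2).
h: a_k = -2, 32, -22, 408, -624, 5260, -13346, 73664, -241282, 1102236, …
ICs: h(0) = -2, h′(0) = 32.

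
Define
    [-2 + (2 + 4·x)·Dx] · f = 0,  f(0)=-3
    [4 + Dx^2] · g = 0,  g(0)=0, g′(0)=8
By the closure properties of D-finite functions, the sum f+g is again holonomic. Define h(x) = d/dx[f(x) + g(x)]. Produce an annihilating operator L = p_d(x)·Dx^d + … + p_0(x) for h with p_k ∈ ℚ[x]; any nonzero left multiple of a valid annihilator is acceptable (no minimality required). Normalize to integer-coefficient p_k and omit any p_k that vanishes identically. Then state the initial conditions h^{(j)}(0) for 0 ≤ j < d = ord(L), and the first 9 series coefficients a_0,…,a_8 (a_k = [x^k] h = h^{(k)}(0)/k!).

L = (-76 - 64·x - 64·x^2) + (-28 - 120·x - 192·x^2 - 128·x^3)·Dx + (-19 - 16·x - 16·x^2)·Dx^2 + (-7 - 30·x - 48·x^2 - 32·x^3)·Dx^3  (order 3).
h: a_k = 5, 3, -41/2, 15/2, -187/24, 189/8, -31697/720, 1287/16, -6079027/40320, …
ICs: h(0) = 5, h′(0) = 3, h′′(0) = -41.

f: a_k = -3, -3, 3/2, -3/2, 15/8, -21/8, 63/16, -99/16, 1287/128, …
g: a_k = 0, 8, 0, -16/3, 0, 16/15, 0, -32/315, 0, …
Weyl lclm of L_f,L_g ⇒ L₀ (ord ≤ 3).
Differentiate: ansatz ord ≤ ord L₀ ⇒ L.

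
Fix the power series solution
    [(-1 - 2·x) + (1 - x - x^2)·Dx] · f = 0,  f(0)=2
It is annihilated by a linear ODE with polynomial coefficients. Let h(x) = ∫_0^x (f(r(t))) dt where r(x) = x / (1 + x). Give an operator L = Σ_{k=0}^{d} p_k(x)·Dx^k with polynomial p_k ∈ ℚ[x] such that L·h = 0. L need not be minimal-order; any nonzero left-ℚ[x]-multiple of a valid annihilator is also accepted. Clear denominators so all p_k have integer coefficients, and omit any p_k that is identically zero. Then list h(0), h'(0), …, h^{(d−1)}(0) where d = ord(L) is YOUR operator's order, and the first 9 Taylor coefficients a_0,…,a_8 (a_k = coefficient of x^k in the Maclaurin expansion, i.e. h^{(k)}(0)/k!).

L = (1 + 3·x)·Dx + (-1 - 2·x + x^3)·Dx^2  (order 2).
h: a_k = 0, 2, 1, 2/3, 0, 2/5, -1/3, 4/7, -3/4, …
ICs: h(0) = 0, h′(0) = 2.

f: a_k = 2, 2, 4, 6, 10, 16, 26, 42, 68, …
h₀=f(r): pull back L_f along r ⇒ L₀.
h=∫h₀ ⇒ L = L₀·Dx.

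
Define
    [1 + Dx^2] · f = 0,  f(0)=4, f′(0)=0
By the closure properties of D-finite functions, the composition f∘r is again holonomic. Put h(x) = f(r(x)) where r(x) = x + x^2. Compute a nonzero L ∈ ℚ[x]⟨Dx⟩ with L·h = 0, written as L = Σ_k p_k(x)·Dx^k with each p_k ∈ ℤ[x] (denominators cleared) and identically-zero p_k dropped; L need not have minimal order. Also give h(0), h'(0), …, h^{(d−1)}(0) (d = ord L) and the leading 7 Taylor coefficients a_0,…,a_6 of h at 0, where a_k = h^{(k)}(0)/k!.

f: a_k = 4, 0, -2, 0, 1/6, 0, -1/180, …
Change of var in L_f (x↦r) gives L₀.
L = (1 + 6·x + 12·x^2 + 8·x^3) - 2·Dx + (1 + 2·x)·Dx^2  (order 2).
h: a_k = 4, 0, -2, -4, -11/6, 2/3, 179/180, …
ICs: h(0) = 4, h′(0) = 0.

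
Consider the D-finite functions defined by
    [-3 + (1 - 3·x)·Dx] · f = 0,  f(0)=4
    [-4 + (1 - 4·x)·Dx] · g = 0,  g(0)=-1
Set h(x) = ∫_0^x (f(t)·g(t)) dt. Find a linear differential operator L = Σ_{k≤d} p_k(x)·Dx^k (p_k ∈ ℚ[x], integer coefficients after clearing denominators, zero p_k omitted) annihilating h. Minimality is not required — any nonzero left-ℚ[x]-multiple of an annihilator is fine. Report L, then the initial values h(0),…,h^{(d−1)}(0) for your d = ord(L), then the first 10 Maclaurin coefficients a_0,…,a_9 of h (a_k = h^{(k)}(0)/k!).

f: a_k = 4, 12, 36, 108, 324, 972, 2916, 8748, 26244, 78732, …
g: a_k = -1, -4, -16, -64, -256, -1024, -4096, -16384, -65536, -262144, …
h₀=f·g: eliminate ⇒ L₀, order ≤ 1·1.
∫: right-multiply L₀ by Dx.
L = (-7 + 24·x)·Dx + (1 - 7·x + 12·x^2)·Dx^2  (order 2).
h: a_k = 0, -4, -14, -148/3, -175, -3124/5, -6734/3, -56788/7, -58975/2, -969844/9, …
ICs: h(0) = 0, h′(0) = -4.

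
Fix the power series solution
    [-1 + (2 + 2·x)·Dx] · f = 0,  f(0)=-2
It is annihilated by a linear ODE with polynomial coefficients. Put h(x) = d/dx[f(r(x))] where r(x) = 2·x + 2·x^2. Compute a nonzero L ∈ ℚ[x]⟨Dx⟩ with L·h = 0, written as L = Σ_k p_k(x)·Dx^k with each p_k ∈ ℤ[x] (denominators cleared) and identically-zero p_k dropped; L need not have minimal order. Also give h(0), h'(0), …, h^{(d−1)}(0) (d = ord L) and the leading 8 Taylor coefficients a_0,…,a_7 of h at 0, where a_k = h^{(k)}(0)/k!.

L = 1 + (-1 - 4·x - 6·x^2 - 4·x^3)·Dx  (order 1).
h: a_k = -2, -2, 3, -3, 5/4, 9/4, -49/8, 61/8, …
ICs: h(0) = -2.

f: a_k = -2, -1, 1/4, -1/8, 5/64, -7/128, 21/512, -33/1024, …
Change of var in L_f (x↦r) gives L₀.
h=h₀': d/dx-closure on L₀ ⇒ L.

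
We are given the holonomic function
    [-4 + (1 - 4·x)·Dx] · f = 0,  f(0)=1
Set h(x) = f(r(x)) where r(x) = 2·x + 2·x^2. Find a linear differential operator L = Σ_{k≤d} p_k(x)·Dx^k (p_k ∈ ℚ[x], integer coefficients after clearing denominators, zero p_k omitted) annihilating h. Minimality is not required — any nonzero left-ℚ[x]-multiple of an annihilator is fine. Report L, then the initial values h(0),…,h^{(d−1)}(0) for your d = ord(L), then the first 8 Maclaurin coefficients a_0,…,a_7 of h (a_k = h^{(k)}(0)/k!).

f: a_k = 1, 4, 16, 64, 256, 1024, 4096, 16384, …
f∘r: x↦r, Dx↦Dx/r' in L_f ⇒ L₀.
L = (8 + 16·x) + (-1 + 8·x + 8·x^2)·Dx  (order 1).
h: a_k = 1, 8, 72, 640, 5696, 50688, 451072, 4014080, …
ICs: h(0) = 1.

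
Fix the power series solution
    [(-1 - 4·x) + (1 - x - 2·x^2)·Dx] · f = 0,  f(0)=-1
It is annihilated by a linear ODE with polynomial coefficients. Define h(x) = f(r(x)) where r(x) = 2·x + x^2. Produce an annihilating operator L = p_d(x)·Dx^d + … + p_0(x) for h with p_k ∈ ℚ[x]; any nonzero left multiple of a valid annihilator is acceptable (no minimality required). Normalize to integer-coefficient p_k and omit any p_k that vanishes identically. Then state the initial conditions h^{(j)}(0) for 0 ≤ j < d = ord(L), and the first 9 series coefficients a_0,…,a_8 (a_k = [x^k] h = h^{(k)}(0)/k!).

f: a_k = -1, -1, -3, -5, -11, -21, -43, -85, -171, …
L₀ from L_f via x↦r, Dx↦r'^{-1}Dx.
L = (2 + 16·x + 8·x^2) + (-1 + 3·x + 6·x^2 + 2·x^3)·Dx  (order 1).
h: a_k = -1, -2, -13, -52, -239, -1054, -4701, -20904, -93027, …
ICs: h(0) = -1.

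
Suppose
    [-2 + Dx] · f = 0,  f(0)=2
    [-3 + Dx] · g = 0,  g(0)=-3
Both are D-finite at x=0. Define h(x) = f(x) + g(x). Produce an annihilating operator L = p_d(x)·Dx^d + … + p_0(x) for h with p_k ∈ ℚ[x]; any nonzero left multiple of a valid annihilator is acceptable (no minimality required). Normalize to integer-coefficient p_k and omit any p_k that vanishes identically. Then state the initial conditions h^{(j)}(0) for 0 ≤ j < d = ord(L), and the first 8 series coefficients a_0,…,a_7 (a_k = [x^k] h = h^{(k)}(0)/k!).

f: a_k = 2, 4, 4, 8/3, 4/3, 8/15, 8/45, 16/315, …
g: a_k = -3, -9, -27/2, -27/2, -81/8, -243/40, -243/80, -729/560, …
Sum ⇒ L₀ = lclm(L_f,L_g) in ℚ(x)⟨Dx⟩.
L = 6 - 5·Dx + Dx^2  (order 2).
h: a_k = -1, -5, -19/2, -65/6, -211/24, -133/24, -2059/720, -1261/1008, …
ICs: h(0) = -1, h′(0) = -5.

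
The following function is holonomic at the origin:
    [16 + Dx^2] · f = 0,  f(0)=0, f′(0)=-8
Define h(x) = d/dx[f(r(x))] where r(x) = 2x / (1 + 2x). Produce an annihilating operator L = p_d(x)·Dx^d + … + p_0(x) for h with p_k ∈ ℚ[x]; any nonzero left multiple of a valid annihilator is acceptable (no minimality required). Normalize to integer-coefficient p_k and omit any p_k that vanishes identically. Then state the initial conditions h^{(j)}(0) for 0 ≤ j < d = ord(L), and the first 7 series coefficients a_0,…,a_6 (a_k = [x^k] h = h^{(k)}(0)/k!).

f: a_k = 0, -8, 0, 64/3, 0, -256/15, 0, …
L₀ from L_f via x↦r, Dx↦r'^{-1}Dx.
h₀' ⇒ L via d/dx closure of L₀.
L = (88 + 96·x + 96·x^2) + (12 + 72·x + 144·x^2 + 96·x^3)·Dx + (1 + 8·x + 24·x^2 + 32·x^3 + 16·x^4)·Dx^2  (order 2).
h: a_k = -16, 64, 320, -3584, 49408/3, -46080, 2520064/45, …
ICs: h(0) = -16, h′(0) = 64.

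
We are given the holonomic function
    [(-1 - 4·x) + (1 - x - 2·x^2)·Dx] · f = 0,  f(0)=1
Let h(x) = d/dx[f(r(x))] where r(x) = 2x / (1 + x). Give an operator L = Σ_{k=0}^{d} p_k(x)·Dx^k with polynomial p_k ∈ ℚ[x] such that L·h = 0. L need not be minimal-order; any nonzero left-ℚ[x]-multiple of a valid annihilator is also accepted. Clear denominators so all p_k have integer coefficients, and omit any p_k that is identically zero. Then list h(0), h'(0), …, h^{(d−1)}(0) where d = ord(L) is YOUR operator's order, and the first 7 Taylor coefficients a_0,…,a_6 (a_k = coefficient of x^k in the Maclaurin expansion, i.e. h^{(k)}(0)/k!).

f: a_k = 1, 1, 3, 5, 11, 21, 43, …
h₀=f(r): pull back L_f along r ⇒ L₀.
h=h₀': d/dx-closure on L₀ ⇒ L.
L = (10 + 54·x + 270·x^2 + 162·x^3) + (-1 - 10·x + 90·x^3 + 81·x^4)·Dx  (order 1).
h: a_k = 2, 20, 54, 360, 810, 4860, 10206, …
ICs: h(0) = 2.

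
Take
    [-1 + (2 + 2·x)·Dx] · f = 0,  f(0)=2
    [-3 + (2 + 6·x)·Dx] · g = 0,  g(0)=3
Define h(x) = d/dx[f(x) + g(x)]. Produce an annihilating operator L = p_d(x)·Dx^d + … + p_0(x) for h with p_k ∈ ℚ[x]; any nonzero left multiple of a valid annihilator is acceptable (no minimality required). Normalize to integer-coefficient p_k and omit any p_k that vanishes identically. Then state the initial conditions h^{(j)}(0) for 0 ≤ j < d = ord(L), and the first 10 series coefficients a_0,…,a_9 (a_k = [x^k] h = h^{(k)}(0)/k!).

L = -9 + (-24 - 36·x)·Dx + (-4 - 16·x - 12·x^2)·Dx^2  (order 2).
h: a_k = 11/2, -29/4, 249/16, -1225/32, 25585/256, -137907/512, 1516053/2048, -8444865/4096, 379993185/65536, -2153246095/131072, …
ICs: h(0) = 11/2, h′(0) = -29/4.

f: a_k = 2, 1, -1/4, 1/8, -5/64, 7/128, -21/512, 33/1024, -429/16384, 715/32768, …
g: a_k = 3, 9/2, -27/8, 81/16, -1215/128, 5103/256, -45927/1024, 216513/2048, -8444007/32768, 42220035/65536, …
Sum ⇒ L₀ = lclm(L_f,L_g) in ℚ(x)⟨Dx⟩.
Derive L from L₀ (diff closure).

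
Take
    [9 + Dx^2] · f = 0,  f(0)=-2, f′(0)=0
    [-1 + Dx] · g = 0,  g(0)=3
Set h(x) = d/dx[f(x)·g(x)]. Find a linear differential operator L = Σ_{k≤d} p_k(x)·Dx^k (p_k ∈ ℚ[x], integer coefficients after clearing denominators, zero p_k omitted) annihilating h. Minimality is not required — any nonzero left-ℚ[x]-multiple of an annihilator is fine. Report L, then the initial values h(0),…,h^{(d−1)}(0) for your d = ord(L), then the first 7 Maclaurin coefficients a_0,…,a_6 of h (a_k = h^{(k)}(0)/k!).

L = 10 - 2·Dx + Dx^2  (order 2).
h: a_k = -6, 48, 78, -28, -79, -88/5, 307/15, …
ICs: h(0) = -6, h′(0) = 48.

f: a_k = -2, 0, 9, 0, -27/4, 0, 81/40, …
g: a_k = 3, 3, 3/2, 1/2, 1/8, 1/40, 1/240, …
Sym-product of L_f,L_g gives L₀ (≤ ord 2).
Derive L from L₀ (diff closure).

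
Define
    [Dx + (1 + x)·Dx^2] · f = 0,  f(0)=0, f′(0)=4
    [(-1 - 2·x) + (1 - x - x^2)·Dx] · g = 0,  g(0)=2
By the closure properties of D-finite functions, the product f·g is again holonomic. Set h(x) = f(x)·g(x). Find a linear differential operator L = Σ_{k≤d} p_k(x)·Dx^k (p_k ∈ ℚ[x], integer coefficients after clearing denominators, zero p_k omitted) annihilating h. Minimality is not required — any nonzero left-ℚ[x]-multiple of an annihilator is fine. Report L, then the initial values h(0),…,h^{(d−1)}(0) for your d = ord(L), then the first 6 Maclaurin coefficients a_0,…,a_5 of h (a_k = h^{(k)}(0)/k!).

f: a_k = 0, 4, -2, 4/3, -1, 4/5, …
g: a_k = 2, 2, 4, 6, 10, 16, …
Sym-product of L_f,L_g gives L₀ (≤ ord 2).
L = (3 + 4·x) + (1 + 7·x + 5·x^2)·Dx + (-1 + 2·x^2 + x^3)·Dx^2  (order 2).
h: a_k = 0, 8, 4, 44/3, 50/3, 494/15, …
ICs: h(0) = 0, h′(0) = 8.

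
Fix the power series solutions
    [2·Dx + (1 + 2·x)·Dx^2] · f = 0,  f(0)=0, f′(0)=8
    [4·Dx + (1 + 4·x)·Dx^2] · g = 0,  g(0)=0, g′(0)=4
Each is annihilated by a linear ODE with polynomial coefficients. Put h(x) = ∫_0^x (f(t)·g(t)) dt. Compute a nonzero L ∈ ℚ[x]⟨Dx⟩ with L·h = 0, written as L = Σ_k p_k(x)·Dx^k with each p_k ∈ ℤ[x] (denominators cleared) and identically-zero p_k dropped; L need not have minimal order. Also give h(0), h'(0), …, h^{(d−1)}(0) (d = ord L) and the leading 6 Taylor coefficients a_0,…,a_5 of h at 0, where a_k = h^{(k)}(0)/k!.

L = (160 + 768·x + 1024·x^2)·Dx^2 + (264 + 2144·x + 5760·x^2 + 5120·x^3)·Dx^3 + (64 + 720·x + 2976·x^2 + 5376·x^3 + 3584·x^4)·Dx^4 + (3 + 44·x + 252·x^2 + 704·x^3 + 960·x^4 + 512·x^5)·Dx^5  (order 5).
h: a_k = 0, 0, 0, 32/3, -24, 832/15, …
ICs: h(0) = 0, h′(0) = 0, h′′(0) = 0, h′′′(0) = 64, h′′′′(0) = -576.

f: a_k = 0, 8, -8, 32/3, -16, 128/5, …
g: a_k = 0, 4, -8, 64/3, -64, 1024/5, …
f·g: L₀ = L_f ⊗_s L_g, ord ≤ 2·2.
∫: right-multiply L₀ by Dx.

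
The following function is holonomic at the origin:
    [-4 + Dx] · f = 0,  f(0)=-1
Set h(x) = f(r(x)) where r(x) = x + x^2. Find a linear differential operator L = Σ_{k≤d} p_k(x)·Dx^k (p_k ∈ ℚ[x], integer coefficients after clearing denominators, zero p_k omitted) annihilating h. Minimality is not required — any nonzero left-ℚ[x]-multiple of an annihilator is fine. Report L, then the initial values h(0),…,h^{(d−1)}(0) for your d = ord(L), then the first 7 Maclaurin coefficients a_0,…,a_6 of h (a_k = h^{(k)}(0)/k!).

L = (-4 - 8·x) + Dx  (order 1).
h: a_k = -1, -4, -12, -80/3, -152/3, -416/5, -5536/45, …
ICs: h(0) = -1.

f: a_k = -1, -4, -8, -32/3, -32/3, -128/15, -256/45, …
f∘r: x↦r, Dx↦Dx/r' in L_f ⇒ L₀.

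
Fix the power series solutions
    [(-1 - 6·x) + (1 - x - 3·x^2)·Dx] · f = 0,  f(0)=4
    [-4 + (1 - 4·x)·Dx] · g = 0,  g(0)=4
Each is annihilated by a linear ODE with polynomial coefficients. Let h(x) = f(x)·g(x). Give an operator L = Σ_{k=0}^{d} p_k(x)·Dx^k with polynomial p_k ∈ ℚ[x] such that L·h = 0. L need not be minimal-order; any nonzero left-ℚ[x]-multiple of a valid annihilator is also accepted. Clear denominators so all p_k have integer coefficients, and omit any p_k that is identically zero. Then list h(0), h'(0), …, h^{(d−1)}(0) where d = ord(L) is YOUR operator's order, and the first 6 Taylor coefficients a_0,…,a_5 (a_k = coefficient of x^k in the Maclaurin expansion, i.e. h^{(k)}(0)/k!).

L = (-5 + 2·x + 36·x^2) + (1 - 5·x + x^2 + 12·x^3)·Dx  (order 1).
h: a_k = 16, 80, 384, 1648, 6896, 28224, …
ICs: h(0) = 16.

f: a_k = 4, 4, 16, 28, 76, 160, …
g: a_k = 4, 16, 64, 256, 1024, 4096, …
f·g: L₀ = L_f ⊗_s L_g, ord ≤ 1·1.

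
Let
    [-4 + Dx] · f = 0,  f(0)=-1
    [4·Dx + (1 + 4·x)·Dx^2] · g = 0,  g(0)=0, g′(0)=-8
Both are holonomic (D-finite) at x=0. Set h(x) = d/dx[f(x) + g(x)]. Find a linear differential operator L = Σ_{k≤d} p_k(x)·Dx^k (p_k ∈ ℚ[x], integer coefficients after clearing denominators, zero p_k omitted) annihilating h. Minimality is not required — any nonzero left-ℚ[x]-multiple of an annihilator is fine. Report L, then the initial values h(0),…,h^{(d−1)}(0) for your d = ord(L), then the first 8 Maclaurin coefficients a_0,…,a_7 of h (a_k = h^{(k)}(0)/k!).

f: a_k = -1, -4, -8, -32/3, -32/3, -128/15, -256/45, -1024/315, …
g: a_k = 0, -8, 16, -128/3, 128, -2048/5, 4096/3, -32768/7, …
h₀=f+g: left-lcm gives L₀, ord ≤ 3.
h=h₀': d/dx-closure on L₀ ⇒ L.
L = (-24 - 32·x) + (2 - 16·x - 32·x^2)·Dx + (1 + 6·x + 8·x^2)·Dx^2  (order 2).
h: a_k = -12, 16, -160, 1408/3, -6272/3, 122368/15, -1475584/45, 41283584/315, …
ICs: h(0) = -12, h′(0) = 16.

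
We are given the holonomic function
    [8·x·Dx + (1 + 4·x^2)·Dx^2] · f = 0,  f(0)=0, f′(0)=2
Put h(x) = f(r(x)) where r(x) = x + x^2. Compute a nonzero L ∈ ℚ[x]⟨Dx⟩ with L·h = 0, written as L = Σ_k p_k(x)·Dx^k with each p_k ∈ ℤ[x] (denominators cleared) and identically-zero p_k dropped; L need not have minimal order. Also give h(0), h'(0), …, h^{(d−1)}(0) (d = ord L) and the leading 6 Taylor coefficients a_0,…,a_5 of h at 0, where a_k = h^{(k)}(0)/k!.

f: a_k = 0, 2, 0, -8/3, 0, 32/5, …
h₀=f(r): pull back L_f along r ⇒ L₀.
L = (-2 + 8·x + 32·x^2 + 48·x^3 + 24·x^4)·Dx + (1 + 2·x + 4·x^2 + 16·x^3 + 20·x^4 + 8·x^5)·Dx^2  (order 2).
h: a_k = 0, 2, 2, -8/3, -8, -8/5, …
ICs: h(0) = 0, h′(0) = 2.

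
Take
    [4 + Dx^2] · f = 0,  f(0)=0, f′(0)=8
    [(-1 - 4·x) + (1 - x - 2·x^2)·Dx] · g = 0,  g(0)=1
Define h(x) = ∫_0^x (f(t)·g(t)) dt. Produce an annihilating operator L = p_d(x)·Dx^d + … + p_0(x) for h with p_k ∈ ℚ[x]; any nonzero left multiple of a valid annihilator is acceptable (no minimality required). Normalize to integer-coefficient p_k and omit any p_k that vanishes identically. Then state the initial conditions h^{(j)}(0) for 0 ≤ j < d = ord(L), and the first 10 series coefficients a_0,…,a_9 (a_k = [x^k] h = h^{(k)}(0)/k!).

f: a_k = 0, 8, 0, -16/3, 0, 16/15, 0, -32/315, 0, 16/2835, …
g: a_k = 1, 1, 3, 5, 11, 21, 43, 85, 171, 341, …
h₀=f·g: eliminate ⇒ L₀, order ≤ 2·1.
h=∫h₀ ⇒ L = L₀·Dx.
L = (4·x + 8·x^2)·Dx + (2 + 8·x)·Dx^2 + (-1 + x + 2·x^2)·Dx^3  (order 3).
h: a_k = 0, 0, 4, 8/3, 14/3, 104/15, 548/45, 712/35, 11357/315, 180568/2835, …
ICs: h(0) = 0, h′(0) = 0, h′′(0) = 8.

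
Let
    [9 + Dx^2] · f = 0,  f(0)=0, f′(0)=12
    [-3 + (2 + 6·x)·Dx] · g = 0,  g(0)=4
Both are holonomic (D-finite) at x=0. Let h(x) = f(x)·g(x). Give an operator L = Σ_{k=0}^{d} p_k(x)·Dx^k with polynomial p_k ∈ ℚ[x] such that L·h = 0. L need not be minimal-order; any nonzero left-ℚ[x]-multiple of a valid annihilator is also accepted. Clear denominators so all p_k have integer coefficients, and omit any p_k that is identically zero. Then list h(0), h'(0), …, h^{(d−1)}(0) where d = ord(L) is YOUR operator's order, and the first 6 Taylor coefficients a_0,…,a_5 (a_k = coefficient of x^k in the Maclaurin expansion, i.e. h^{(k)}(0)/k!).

L = (63 + 216·x + 324·x^2) + (-12 - 36·x)·Dx + (4 + 24·x + 36·x^2)·Dx^2  (order 2).
h: a_k = 0, 48, 72, -126, -27, -1539/40, …
ICs: h(0) = 0, h′(0) = 48.

f: a_k = 0, 12, 0, -18, 0, 81/10, …
g: a_k = 4, 6, -9/2, 27/4, -405/32, 1701/64, …
h₀=f·g: eliminate ⇒ L₀, order ≤ 2·1.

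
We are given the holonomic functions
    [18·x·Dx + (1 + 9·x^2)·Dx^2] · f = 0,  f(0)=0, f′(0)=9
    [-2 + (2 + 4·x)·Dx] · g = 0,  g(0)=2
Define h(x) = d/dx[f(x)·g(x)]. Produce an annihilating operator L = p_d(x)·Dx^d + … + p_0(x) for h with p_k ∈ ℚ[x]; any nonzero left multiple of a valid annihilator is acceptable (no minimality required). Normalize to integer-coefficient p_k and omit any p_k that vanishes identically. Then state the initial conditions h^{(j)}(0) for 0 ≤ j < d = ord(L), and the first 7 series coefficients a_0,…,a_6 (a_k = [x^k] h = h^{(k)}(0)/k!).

f: a_k = 0, 9, 0, -27, 0, 729/5, 0, …
g: a_k = 2, 2, -1, 1, -5/4, 7/4, -21/8, …
L₀ := L_f ⊗_s L_g (sym. prod.), ord ≤ 2.
Differentiate: ansatz ord ≤ ord L₀ ⇒ L.
L = (5 + 60·x - 84·x^2 - 324·x^3 - 81·x^4) + (8 + 58·x + 18·x^2 - 618·x^3 - 1134·x^4 - 324·x^5)·Dx + (1 - 2·x - 14·x^2 - 54·x^3 - 219·x^4 - 324·x^5 - 108·x^6)·Dx^2  (order 2).
h: a_k = 18, 36, -189, -180, 6147/4, 16821/10, -562869/40, …
ICs: h(0) = 18, h′(0) = 36.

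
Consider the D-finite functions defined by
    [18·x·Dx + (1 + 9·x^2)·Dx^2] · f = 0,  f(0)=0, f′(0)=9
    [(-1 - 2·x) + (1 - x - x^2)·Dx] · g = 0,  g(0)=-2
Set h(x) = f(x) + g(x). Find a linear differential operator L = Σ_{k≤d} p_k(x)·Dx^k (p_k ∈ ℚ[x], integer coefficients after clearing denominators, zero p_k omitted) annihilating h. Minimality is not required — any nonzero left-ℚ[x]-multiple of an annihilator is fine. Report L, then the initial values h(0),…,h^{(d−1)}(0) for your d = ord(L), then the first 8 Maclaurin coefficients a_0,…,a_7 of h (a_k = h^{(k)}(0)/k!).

f: a_k = 0, 9, 0, -27, 0, 729/5, 0, -6561/7, …
g: a_k = -2, -2, -4, -6, -10, -16, -26, -42, …
f+g: L₀ = lclm(L_f,L_g), ord ≤ 2+1.
L = (36 - 144·x - 1440·x^2 - 2376·x^3 - 3186·x^4 - 486·x^6)·Dx + (-18 - 24·x + 108·x^2 - 444·x^3 - 2313·x^4 - 2178·x^5 - 243·x^6 - 486·x^7)·Dx^2 + (2 + 10·x + 34·x^2 + 48·x^3 + 123·x^4 - 387·x^5 - 198·x^6 - 81·x^7 - 81·x^8)·Dx^3  (order 3).
h: a_k = -2, 7, -4, -33, -10, 649/5, -26, -6855/7, …
ICs: h(0) = -2, h′(0) = 7, h′′(0) = -8.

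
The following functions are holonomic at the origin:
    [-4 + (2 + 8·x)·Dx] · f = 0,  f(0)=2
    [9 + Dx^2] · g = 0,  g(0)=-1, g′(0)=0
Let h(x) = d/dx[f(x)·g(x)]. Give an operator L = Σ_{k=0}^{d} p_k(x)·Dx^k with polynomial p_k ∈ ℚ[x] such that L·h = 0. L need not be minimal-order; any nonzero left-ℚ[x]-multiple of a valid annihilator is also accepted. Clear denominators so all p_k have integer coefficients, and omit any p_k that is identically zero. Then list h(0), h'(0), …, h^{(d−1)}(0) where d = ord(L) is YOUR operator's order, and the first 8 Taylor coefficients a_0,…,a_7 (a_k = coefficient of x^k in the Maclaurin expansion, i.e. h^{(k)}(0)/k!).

f: a_k = 2, 4, -4, 8, -20, 56, -168, 528, …
g: a_k = -1, 0, 9/2, 0, -27/8, 0, 81/80, 0, …
L₀ := L_f ⊗_s L_g (sym. prod.), ord ≤ 2.
Derive L from L₀ (diff closure).
L = (131 + 1392·x + 4512·x^2 + 6912·x^3 + 6912·x^4) + (4 - 80·x - 576·x^2 - 768·x^3)·Dx + (7 + 80·x + 352·x^2 + 768·x^3 + 768·x^4)·Dx^2  (order 2).
h: a_k = -4, 26, 30, -19, -335/2, 11223/20, -41853/20, 2291799/280, …
ICs: h(0) = -4, h′(0) = 26.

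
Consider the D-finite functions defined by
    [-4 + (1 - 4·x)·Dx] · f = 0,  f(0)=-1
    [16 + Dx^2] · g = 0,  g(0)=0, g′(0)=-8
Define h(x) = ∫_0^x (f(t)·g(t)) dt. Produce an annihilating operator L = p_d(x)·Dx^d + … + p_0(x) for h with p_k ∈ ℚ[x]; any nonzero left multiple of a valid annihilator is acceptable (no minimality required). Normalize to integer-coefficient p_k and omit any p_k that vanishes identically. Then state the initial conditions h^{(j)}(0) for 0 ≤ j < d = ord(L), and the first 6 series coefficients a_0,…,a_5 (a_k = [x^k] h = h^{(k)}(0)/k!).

L = (-16 + 64·x)·Dx + 8·Dx^2 + (-1 + 4·x)·Dx^3  (order 3).
h: a_k = 0, 0, 4, 32/3, 80/3, 256/3, …
ICs: h(0) = 0, h′(0) = 0, h′′(0) = 8.

f: a_k = -1, -4, -16, -64, -256, -1024, …
g: a_k = 0, -8, 0, 64/3, 0, -256/15, …
f·g: L₀ = L_f ⊗_s L_g, ord ≤ 1·2.
Integrate: L := L₀·Dx.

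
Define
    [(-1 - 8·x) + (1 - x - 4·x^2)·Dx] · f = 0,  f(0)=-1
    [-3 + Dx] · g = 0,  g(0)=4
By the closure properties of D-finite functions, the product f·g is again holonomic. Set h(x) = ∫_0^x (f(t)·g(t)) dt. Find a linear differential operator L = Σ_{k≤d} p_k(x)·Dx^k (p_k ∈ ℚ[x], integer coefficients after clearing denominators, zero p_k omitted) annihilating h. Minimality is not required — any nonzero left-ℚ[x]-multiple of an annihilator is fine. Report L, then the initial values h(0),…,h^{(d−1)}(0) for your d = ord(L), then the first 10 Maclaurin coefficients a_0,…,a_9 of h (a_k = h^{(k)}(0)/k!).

f: a_k = -1, -1, -5, -9, -29, -65, -181, -441, -1165, -2929, …
g: a_k = 4, 12, 18, 18, 27/2, 81/10, 81/20, 243/140, 729/1120, 243/1120, …
Product ⇒ symmetric product L₀, ord ≤ 1.
Integrate: L := L₀·Dx.
L = (4 + 5·x - 12·x^2)·Dx + (-1 + x + 4·x^2)·Dx^2  (order 2).
h: a_k = 0, -4, -8, -50/3, -33, -691/10, -2204/15, -6479/20, -81141/112, -16651081/10080, …
ICs: h(0) = 0, h′(0) = -4.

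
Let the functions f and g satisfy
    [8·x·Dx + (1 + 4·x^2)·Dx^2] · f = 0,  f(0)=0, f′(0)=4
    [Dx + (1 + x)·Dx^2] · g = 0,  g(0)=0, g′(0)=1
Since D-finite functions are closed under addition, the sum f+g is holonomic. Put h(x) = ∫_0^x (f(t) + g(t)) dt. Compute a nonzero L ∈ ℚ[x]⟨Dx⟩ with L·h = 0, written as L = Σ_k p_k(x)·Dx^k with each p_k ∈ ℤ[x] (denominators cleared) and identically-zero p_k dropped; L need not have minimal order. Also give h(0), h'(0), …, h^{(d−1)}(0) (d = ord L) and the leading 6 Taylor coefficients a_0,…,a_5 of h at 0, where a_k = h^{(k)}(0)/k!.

L = (-8 - 24·x + 96·x^2 + 32·x^3)·Dx^2 + (-10 - 16·x + 72·x^2 + 192·x^3 + 64·x^4)·Dx^3 + (-1 + 7·x + 8·x^2 + 32·x^3 + 48·x^4 + 16·x^5)·Dx^4  (order 4).
h: a_k = 0, 0, 5/2, -1/6, -5/4, -1/20, …
ICs: h(0) = 0, h′(0) = 0, h′′(0) = 5, h′′′(0) = -1.

f: a_k = 0, 4, 0, -16/3, 0, 64/5, …
g: a_k = 0, 1, -1/2, 1/3, -1/4, 1/5, …
Weyl lclm of L_f,L_g ⇒ L₀ (ord ≤ 4).
h=∫₀ˣh₀: take L = L₀·Dx.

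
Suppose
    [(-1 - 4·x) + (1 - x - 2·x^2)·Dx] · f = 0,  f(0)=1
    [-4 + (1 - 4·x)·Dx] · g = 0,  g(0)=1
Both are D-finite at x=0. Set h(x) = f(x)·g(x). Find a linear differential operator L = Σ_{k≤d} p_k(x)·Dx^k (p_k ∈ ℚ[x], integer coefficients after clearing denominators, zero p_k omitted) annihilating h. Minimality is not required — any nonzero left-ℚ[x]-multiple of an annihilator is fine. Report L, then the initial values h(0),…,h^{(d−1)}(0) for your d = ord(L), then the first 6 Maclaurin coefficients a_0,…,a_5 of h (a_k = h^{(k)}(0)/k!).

L = (-5 + 4·x + 24·x^2) + (1 - 5·x + 2·x^2 + 8·x^3)·Dx  (order 1).
h: a_k = 1, 5, 23, 97, 399, 1617, …
ICs: h(0) = 1.

f: a_k = 1, 1, 3, 5, 11, 21, …
g: a_k = 1, 4, 16, 64, 256, 1024, …
h₀=f·g: eliminate ⇒ L₀, order ≤ 1·1.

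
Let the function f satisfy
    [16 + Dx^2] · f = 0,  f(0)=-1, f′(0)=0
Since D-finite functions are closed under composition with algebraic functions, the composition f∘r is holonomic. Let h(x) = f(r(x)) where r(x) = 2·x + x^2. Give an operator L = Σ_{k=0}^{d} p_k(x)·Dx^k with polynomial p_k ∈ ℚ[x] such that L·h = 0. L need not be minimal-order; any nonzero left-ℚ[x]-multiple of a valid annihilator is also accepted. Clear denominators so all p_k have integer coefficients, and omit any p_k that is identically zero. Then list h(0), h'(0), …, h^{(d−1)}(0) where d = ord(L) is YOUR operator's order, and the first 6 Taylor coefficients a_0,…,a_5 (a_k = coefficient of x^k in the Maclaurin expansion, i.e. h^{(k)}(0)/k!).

f: a_k = -1, 0, 8, 0, -32/3, 0, …
Substitute x→r, Dx→(1/r')Dx; clear ⇒ L₀.
L = (64 + 192·x + 192·x^2 + 64·x^3) - Dx + (1 + x)·Dx^2  (order 2).
h: a_k = -1, 0, 32, 32, -488/3, -1024/3, …
ICs: h(0) = -1, h′(0) = 0.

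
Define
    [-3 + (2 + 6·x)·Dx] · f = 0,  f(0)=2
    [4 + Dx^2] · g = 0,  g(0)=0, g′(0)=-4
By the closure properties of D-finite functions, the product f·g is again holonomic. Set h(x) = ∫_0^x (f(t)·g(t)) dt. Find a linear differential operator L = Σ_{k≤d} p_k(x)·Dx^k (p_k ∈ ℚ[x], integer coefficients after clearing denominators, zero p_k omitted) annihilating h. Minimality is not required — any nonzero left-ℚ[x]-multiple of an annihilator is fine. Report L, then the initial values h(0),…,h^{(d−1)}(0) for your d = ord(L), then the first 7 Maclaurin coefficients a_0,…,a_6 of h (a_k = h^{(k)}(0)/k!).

L = (43 + 96·x + 144·x^2)·Dx + (-12 - 36·x)·Dx^2 + (4 + 24·x + 36·x^2)·Dx^3  (order 3).
h: a_k = 0, 0, -4, -4, 43/12, -11/10, 4379/1440, …
ICs: h(0) = 0, h′(0) = 0, h′′(0) = -8.

f: a_k = 2, 3, -9/4, 27/8, -405/64, 1701/128, -15309/512, …
g: a_k = 0, -4, 0, 8/3, 0, -8/15, 0, …
L₀ := L_f ⊗_s L_g (sym. prod.), ord ≤ 2.
h=∫h₀ ⇒ L = L₀·Dx.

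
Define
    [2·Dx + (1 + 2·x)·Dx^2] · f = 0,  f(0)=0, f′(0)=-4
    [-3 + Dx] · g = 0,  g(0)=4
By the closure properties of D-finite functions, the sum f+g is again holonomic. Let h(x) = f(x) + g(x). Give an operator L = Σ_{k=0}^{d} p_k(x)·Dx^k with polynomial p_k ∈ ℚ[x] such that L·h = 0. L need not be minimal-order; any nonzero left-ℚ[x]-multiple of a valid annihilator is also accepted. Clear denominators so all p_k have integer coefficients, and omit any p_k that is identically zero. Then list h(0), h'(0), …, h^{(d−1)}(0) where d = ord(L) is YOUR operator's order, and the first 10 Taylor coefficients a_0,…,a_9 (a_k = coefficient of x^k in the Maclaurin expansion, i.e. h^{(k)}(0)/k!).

f: a_k = 0, -4, 4, -16/3, 8, -64/5, 64/3, -256/7, 64, -1024/9, …
g: a_k = 4, 12, 18, 18, 27/2, 81/10, 81/20, 243/140, 729/1120, 243/1120, …
Weyl lclm of L_f,L_g ⇒ L₀ (ord ≤ 3).
L = (-42 - 36·x)·Dx + (-1 - 36·x - 36·x^2)·Dx^2 + (5 + 16·x + 12·x^2)·Dx^3  (order 3).
h: a_k = 4, 8, 22, 38/3, 43/2, -47/10, 1523/60, -4877/140, 72409/1120, -1144693/10080, …
ICs: h(0) = 4, h′(0) = 8, h′′(0) = 44.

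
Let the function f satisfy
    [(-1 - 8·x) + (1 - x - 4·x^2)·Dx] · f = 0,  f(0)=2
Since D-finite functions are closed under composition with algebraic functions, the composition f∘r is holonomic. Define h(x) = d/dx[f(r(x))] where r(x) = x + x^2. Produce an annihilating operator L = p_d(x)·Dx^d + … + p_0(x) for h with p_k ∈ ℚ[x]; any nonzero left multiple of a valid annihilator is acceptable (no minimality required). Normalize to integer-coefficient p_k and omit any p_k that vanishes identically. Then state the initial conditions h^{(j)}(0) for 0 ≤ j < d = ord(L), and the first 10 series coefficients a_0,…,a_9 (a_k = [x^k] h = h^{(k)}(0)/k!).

f: a_k = 2, 2, 10, 18, 58, 130, 362, 882, 2330, 5858, …
L₀ from L_f via x↦r, Dx↦r'^{-1}Dx.
Differentiate: ansatz ord ≤ ord L₀ ⇒ L.
L = (12 + 78·x + 246·x^2 + 656·x^3 + 1128·x^4 + 960·x^5 + 320·x^6) + (-1 - 9·x - 9·x^2 + 66·x^3 + 220·x^4 + 312·x^5 + 224·x^6 + 64·x^7)·Dx  (order 1).
h: a_k = 2, 24, 114, 488, 2080, 8268, 32102, 122336, 458190, 1695700, …
ICs: h(0) = 2.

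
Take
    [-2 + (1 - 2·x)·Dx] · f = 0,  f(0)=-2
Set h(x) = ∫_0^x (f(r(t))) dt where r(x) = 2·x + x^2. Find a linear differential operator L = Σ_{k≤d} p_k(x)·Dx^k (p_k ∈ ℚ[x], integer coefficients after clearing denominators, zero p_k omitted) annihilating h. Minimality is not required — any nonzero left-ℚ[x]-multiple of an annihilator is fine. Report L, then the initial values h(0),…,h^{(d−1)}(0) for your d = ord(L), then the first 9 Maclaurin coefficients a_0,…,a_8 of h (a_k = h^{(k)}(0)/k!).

f: a_k = -2, -4, -8, -16, -32, -64, -128, -256, -512, …
L₀ from L_f via x↦r, Dx↦r'^{-1}Dx.
Integrate: L := L₀·Dx.
L = (4 + 4·x)·Dx + (-1 + 4·x + 2·x^2)·Dx^2  (order 2).
h: a_k = 0, -2, -4, -12, -40, -712/5, -528, -14096/7, -7840, …
ICs: h(0) = 0, h′(0) = -2.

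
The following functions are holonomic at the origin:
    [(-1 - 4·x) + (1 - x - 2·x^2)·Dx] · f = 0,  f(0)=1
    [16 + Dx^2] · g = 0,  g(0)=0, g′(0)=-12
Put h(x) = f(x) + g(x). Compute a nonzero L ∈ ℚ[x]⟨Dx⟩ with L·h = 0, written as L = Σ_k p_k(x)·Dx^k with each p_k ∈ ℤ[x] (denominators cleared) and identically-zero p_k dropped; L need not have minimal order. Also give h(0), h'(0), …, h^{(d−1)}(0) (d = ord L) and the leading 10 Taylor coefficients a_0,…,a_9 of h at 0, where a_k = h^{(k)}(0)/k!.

f: a_k = 1, 1, 3, 5, 11, 21, 43, 85, 171, 341, …
g: a_k = 0, -12, 0, 32, 0, -128/5, 0, 1024/105, 0, -2048/945, …
Sum ⇒ L₀ = lclm(L_f,L_g) in ℚ(x)⟨Dx⟩.
L = (368 + 1408·x - 256·x^2 + 512·x^3 + 2560·x^4 + 2048·x^5) + (-176 + 336·x + 384·x^2 - 1024·x^3 - 384·x^4 + 1536·x^5 + 1024·x^6)·Dx + (23 + 88·x - 16·x^2 + 32·x^3 + 160·x^4 + 128·x^5)·Dx^2 + (-11 + 21·x + 24·x^2 - 64·x^3 - 24·x^4 + 96·x^5 + 64·x^6)·Dx^3  (order 3).
h: a_k = 1, -11, 3, 37, 11, -23/5, 43, 9949/105, 171, 320197/945, …
ICs: h(0) = 1, h′(0) = -11, h′′(0) = 6.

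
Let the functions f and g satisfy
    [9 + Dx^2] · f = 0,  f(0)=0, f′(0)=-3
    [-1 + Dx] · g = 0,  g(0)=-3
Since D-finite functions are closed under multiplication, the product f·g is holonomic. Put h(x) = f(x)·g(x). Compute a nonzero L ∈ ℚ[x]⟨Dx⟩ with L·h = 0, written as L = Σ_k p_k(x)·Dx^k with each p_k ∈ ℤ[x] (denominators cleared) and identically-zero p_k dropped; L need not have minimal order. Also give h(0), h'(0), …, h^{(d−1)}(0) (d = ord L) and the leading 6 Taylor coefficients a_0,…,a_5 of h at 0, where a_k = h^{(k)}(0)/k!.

f: a_k = 0, -3, 0, 9/2, 0, -81/40, …
g: a_k = -3, -3, -3/2, -1/2, -1/8, -1/40, …
h₀=f·g: eliminate ⇒ L₀, order ≤ 2·1.
L = 10 - 2·Dx + Dx^2  (order 2).
h: a_k = 0, 9, 9, -9, -12, -3/10, …
ICs: h(0) = 0, h′(0) = 9.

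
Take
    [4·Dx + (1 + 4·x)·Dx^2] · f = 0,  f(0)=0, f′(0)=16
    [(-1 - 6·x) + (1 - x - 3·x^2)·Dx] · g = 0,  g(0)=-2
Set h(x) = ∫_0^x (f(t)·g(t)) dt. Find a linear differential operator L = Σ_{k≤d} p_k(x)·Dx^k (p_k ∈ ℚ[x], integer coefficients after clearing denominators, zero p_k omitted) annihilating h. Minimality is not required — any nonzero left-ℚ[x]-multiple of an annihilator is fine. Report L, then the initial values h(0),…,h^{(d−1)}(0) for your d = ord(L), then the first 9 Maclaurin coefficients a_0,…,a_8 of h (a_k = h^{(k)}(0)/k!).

L = (10 + 48·x)·Dx + (-2 + 24·x + 60·x^2)·Dx^2 + (-1 - 3·x + 7·x^2 + 12·x^3)·Dx^3  (order 3).
h: a_k = 0, 0, -16, 32/3, -176/3, 224/3, -14768/45, 69184/105, -262756/105, …
ICs: h(0) = 0, h′(0) = 0, h′′(0) = -32.

f: a_k = 0, 16, -32, 256/3, -256, 4096/5, -8192/3, 65536/7, -32768, …
g: a_k = -2, -2, -8, -14, -38, -80, -194, -434, -1016, …
f·g: L₀ = L_f ⊗_s L_g, ord ≤ 2·1.
h=∫₀ˣh₀: take L = L₀·Dx.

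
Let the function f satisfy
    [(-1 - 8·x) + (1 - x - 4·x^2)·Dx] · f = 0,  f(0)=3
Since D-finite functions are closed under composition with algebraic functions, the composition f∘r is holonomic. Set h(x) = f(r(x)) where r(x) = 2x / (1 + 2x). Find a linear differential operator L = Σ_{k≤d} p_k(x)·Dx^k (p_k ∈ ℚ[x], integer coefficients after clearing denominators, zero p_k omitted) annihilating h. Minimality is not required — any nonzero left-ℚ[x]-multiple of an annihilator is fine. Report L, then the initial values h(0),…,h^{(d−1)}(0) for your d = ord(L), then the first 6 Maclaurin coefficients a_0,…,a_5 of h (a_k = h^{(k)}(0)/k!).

L = (2 + 36·x) + (-1 - 4·x + 12·x^2 + 32·x^3)·Dx  (order 1).
h: a_k = 3, 6, 48, 0, 768, -1536, …
ICs: h(0) = 3.

f: a_k = 3, 3, 15, 27, 87, 195, …
Substitute x→r, Dx→(1/r')Dx; clear ⇒ L₀.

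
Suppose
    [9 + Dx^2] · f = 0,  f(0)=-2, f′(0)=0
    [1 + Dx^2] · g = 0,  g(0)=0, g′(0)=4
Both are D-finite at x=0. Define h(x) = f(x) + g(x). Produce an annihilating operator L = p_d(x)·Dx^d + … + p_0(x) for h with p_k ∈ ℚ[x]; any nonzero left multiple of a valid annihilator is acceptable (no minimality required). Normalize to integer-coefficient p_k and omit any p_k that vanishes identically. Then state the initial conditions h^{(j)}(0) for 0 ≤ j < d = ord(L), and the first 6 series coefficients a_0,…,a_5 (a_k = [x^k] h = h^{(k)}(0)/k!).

f: a_k = -2, 0, 9, 0, -27/4, 0, …
g: a_k = 0, 4, 0, -2/3, 0, 1/30, …
h₀=f+g: left-lcm gives L₀, ord ≤ 4.
L = 9 + 10·Dx^2 + Dx^4  (order 4).
h: a_k = -2, 4, 9, -2/3, -27/4, 1/30, …
ICs: h(0) = -2, h′(0) = 4, h′′(0) = 18, h′′′(0) = -4.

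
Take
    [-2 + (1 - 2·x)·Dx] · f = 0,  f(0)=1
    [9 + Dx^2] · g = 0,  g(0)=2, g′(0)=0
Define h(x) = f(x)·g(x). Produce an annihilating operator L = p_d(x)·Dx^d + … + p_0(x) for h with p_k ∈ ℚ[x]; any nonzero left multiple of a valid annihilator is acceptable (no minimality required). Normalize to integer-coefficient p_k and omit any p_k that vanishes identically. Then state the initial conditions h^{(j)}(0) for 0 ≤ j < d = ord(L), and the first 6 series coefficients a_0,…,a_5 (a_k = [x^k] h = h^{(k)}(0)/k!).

f: a_k = 1, 2, 4, 8, 16, 32, …
g: a_k = 2, 0, -9, 0, 27/4, 0, …
L₀ := L_f ⊗_s L_g (sym. prod.), ord ≤ 2.
L = (-9 + 18·x) + 4·Dx + (-1 + 2·x)·Dx^2  (order 2).
h: a_k = 2, 4, -1, -2, 11/4, 11/2, …
ICs: h(0) = 2, h′(0) = 4.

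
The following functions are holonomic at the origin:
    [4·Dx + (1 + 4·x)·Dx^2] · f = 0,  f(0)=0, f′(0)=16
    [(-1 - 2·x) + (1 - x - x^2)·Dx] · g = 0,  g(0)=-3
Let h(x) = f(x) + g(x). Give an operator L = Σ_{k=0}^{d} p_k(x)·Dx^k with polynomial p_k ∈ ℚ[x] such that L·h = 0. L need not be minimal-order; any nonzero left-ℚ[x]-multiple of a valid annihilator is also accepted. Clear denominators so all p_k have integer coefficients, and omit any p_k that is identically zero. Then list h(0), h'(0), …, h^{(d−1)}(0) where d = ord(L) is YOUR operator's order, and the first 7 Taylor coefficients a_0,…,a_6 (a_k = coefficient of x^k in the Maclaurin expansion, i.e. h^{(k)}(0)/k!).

L = (-100 - 272·x - 392·x^2 - 144·x^3 - 96·x^4)·Dx + (7 - 96·x - 434·x^2 - 540·x^3 - 304·x^4 - 160·x^5)·Dx^2 + (4 + 25·x + 28·x^2 - 46·x^3 - 73·x^4 - 76·x^5 - 32·x^6)·Dx^3  (order 3).
h: a_k = -3, 13, -38, 229/3, -271, 3976/5, -8309/3, …
ICs: h(0) = -3, h′(0) = 13, h′′(0) = -76.

f: a_k = 0, 16, -32, 256/3, -256, 4096/5, -8192/3, …
g: a_k = -3, -3, -6, -9, -15, -24, -39, …
f+g: L₀ = lclm(L_f,L_g), ord ≤ 2+1.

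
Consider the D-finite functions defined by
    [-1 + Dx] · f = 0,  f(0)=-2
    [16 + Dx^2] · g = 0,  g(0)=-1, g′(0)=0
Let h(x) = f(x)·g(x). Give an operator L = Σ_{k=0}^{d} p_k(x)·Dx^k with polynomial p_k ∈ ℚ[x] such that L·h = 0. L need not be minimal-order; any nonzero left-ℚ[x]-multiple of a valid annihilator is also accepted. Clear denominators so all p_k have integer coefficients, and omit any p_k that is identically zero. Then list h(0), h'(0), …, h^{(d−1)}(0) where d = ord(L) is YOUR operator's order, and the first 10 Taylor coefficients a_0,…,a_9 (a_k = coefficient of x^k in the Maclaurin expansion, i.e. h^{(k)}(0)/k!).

L = 17 - 2·Dx + Dx^2  (order 2).
h: a_k = 2, 2, -15, -47/3, 161/12, 1121/60, -11/8, -20047/2520, -31679/20160, 277441/181440, …
ICs: h(0) = 2, h′(0) = 2.

f: a_k = -2, -2, -1, -1/3, -1/12, -1/60, -1/360, -1/2520, -1/20160, -1/181440, …
g: a_k = -1, 0, 8, 0, -32/3, 0, 256/45, 0, -512/315, 0, …
L₀ := L_f ⊗_s L_g (sym. prod.), ord ≤ 2.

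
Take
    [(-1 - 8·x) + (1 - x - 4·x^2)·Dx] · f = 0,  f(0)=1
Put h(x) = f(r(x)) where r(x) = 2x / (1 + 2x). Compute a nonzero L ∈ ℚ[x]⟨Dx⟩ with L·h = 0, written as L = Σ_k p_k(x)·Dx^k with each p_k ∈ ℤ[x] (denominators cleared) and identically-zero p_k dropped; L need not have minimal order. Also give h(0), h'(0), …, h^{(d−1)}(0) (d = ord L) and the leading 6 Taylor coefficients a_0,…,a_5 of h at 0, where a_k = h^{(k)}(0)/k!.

f: a_k = 1, 1, 5, 9, 29, 65, …
h₀=f(r): pull back L_f along r ⇒ L₀.
L = (2 + 36·x) + (-1 - 4·x + 12·x^2 + 32·x^3)·Dx  (order 1).
h: a_k = 1, 2, 16, 0, 256, -512, …
ICs: h(0) = 1.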